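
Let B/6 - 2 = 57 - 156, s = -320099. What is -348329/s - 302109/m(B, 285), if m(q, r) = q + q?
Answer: 32370081249/124198412 ≈ 260.63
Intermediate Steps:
B = -582 (B = 12 + 6*(57 - 156) = 12 + 6*(-99) = 12 - 594 = -582)
m(q, r) = 2*q
-348329/s - 302109/m(B, 285) = -348329/(-320099) - 302109/(2*(-582)) = -348329*(-1/320099) - 302109/(-1164) = 348329/320099 - 302109*(-1/1164) = 348329/320099 + 100703/388 = 32370081249/124198412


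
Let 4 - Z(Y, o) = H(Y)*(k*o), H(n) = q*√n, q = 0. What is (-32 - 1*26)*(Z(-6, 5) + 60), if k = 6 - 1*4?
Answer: -3712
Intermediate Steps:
k = 2 (k = 6 - 4 = 2)
H(n) = 0 (H(n) = 0*√n = 0)
Z(Y, o) = 4 (Z(Y, o) = 4 - 0*2*o = 4 - 1*0 = 4 + 0 = 4)
(-32 - 1*26)*(Z(-6, 5) + 60) = (-32 - 1*26)*(4 + 60) = (-32 - 26)*64 = -58*64 = -3712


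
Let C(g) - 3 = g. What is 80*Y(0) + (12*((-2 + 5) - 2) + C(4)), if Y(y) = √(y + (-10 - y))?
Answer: 19 + 80*I*√10 ≈ 19.0 + 252.98*I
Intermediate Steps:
C(g) = 3 + g
Y(y) = I*√10 (Y(y) = √(-10) = I*√10)
80*Y(0) + (12*((-2 + 5) - 2) + C(4)) = 80*(I*√10) + (12*((-2 + 5) - 2) + (3 + 4)) = 80*I*√10 + (12*(3 - 2) + 7) = 80*I*√10 + (12*1 + 7) = 80*I*√10 + (12 + 7) = 80*I*√10 + 19 = 19 + 80*I*√10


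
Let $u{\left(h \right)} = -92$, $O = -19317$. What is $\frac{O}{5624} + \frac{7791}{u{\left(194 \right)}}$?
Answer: $- \frac{11398437}{129352} \approx -88.12$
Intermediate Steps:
$\frac{O}{5624} + \frac{7791}{u{\left(194 \right)}} = - \frac{19317}{5624} + \frac{7791}{-92} = \left(-19317\right) \frac{1}{5624} + 7791 \left(- \frac{1}{92}\right) = - \frac{19317}{5624} - \frac{7791}{92} = - \frac{11398437}{129352}$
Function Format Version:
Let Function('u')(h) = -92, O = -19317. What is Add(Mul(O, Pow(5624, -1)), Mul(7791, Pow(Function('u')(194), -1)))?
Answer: Rational(-11398437, 129352) ≈ -88.120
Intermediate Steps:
Add(Mul(O, Pow(5624, -1)), Mul(7791, Pow(Function('u')(194), -1))) = Add(Mul(-19317, Pow(5624, -1)), Mul(7791, Pow(-92, -1))) = Add(Mul(-19317, Rational(1, 5624)), Mul(7791, Rational(-1, 92))) = Add(Rational(-19317, 5624), Rational(-7791, 92)) = Rational(-11398437, 129352)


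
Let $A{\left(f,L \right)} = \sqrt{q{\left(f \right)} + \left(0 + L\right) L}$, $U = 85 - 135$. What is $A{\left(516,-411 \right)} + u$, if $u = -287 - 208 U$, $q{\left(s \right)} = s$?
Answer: $10113 + \sqrt{169437} \approx 10525.0$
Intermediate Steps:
$U = -50$ ($U = 85 - 135 = -50$)
$u = 10113$ ($u = -287 - -10400 = -287 + 10400 = 10113$)
$A{\left(f,L \right)} = \sqrt{f + L^{2}}$ ($A{\left(f,L \right)} = \sqrt{f + \left(0 + L\right) L} = \sqrt{f + L L} = \sqrt{f + L^{2}}$)
$A{\left(516,-411 \right)} + u = \sqrt{516 + \left(-411\right)^{2}} + 10113 = \sqrt{516 + 168921} + 10113 = \sqrt{169437} + 10113 = 10113 + \sqrt{169437}$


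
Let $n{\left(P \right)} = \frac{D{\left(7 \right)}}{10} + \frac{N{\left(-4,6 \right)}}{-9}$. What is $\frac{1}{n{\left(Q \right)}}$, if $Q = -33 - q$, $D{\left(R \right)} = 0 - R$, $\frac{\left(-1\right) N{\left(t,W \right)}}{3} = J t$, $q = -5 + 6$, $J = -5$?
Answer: $\frac{30}{179} \approx 0.1676$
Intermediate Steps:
$q = 1$
$N{\left(t,W \right)} = 15 t$ ($N{\left(t,W \right)} = - 3 \left(- 5 t\right) = 15 t$)
$D{\left(R \right)} = - R$
$Q = -34$ ($Q = -33 - 1 = -34$)
$n{\left(P \right)} = \frac{179}{30}$ ($n{\left(P \right)} = \frac{\left(-1\right) 7}{10} + \frac{15 \left(-4\right)}{-9} = \left(-7\right) \frac{1}{10} - - \frac{20}{3} = - \frac{7}{10} + \frac{20}{3} = \frac{179}{30}$)
$\frac{1}{n{\left(Q \right)}} = \frac{1}{\frac{179}{30}} = \frac{30}{179}$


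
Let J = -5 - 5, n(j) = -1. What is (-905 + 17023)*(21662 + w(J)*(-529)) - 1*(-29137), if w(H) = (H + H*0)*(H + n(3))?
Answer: -588729167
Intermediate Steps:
J = -10
w(H) = H*(-1 + H) (w(H) = (H + H*0)*(H - 1) = (H + 0)*(-1 + H) = H*(-1 + H))
(-905 + 17023)*(21662 + w(J)*(-529)) - 1*(-29137) = (-905 + 17023)*(21662 - 10*(-1 - 10)*(-529)) - 1*(-29137) = 16118*(21662 - 10*(-11)*(-529)) + 29137 = 16118*(21662 + 110*(-529)) + 29137 = 16118*(21662 - 58190) + 29137 = 16118*(-36528) + 29137 = -588758304 + 29137 = -588729167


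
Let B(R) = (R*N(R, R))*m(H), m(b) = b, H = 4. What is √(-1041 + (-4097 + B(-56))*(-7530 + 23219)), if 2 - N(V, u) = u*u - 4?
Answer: √10935592806 ≈ 1.0457e+5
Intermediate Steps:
N(V, u) = 6 - u² (N(V, u) = 2 - (u*u - 4) = 2 - (u² - 4) = 2 - (-4 + u²) = 2 + (4 - u²) = 6 - u²)
B(R) = 4*R*(6 - R²) (B(R) = (R*(6 - R²))*4 = 4*R*(6 - R²))
√(-1041 + (-4097 + B(-56))*(-7530 + 23219)) = √(-1041 + (-4097 + 4*(-56)*(6 - 1*(-56)²))*(-7530 + 23219)) = √(-1041 + (-4097 + 4*(-56)*(6 - 1*3136))*15689) = √(-1041 + (-4097 + 4*(-56)*(6 - 3136))*15689) = √(-1041 + (-4097 + 4*(-56)*(-3130))*15689) = √(-1041 + (-4097 + 701120)*15689) = √(-1041 + 697023*15689) = √(-1041 + 10935593847) = √10935592806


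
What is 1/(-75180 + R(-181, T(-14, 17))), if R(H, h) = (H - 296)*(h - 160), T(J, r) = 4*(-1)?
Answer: 1/3048 ≈ 0.00032808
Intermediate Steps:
T(J, r) = -4
R(H, h) = (-296 + H)*(-160 + h)
1/(-75180 + R(-181, T(-14, 17))) = 1/(-75180 + (47360 - 296*(-4) - 160*(-181) - 181*(-4))) = 1/(-75180 + (47360 + 1184 + 28960 + 724)) = 1/(-75180 + 78228) = 1/3048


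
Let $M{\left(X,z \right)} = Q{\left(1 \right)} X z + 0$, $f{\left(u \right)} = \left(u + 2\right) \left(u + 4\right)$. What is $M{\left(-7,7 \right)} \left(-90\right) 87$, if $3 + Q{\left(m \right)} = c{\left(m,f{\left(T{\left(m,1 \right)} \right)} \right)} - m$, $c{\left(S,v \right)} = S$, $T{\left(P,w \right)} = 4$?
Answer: $-1151010$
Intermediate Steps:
$f{\left(u \right)} = \left(2 + u\right) \left(4 + u\right)$
$Q{\left(m \right)} = -3$ ($Q{\left(m \right)} = -3 + \left(m - m\right) = -3 + 0 = -3$)
$M{\left(X,z \right)} = - 3 X z$ ($M{\left(X,z \right)} = - 3 X z + 0 = - 3 X z$)
$M{\left(-7,7 \right)} \left(-90\right) 87 = \left(-3\right) \left(-7\right) 7 \left(-90\right) 87 = 147 \left(-90\right) 87 = \left(-13230\right) 87 = -1151010$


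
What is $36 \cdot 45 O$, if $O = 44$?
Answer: $71280$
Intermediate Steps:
$36 \cdot 45 O = 36 \cdot 45 \cdot 44 = 1620 \cdot 44 = 71280$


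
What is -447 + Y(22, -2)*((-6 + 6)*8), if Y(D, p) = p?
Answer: -447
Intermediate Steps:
-447 + Y(22, -2)*((-6 + 6)*8) = -447 - 2*(-6 + 6)*8 = -447 - 0*8 = -447 - 2*0 = -447 + 0 = -447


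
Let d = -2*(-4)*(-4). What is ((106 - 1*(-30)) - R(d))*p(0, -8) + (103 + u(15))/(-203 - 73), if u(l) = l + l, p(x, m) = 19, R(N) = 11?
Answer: 655367/276 ≈ 2374.5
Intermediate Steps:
d = -32 (d = 8*(-4) = -32)
u(l) = 2*l
((106 - 1*(-30)) - R(d))*p(0, -8) + (103 + u(15))/(-203 - 73) = ((106 - 1*(-30)) - 1*11)*19 + (103 + 2*15)/(-203 - 73) = ((106 + 30) - 11)*19 + (103 + 30)/(-276) = (136 - 11)*19 + 133*(-1/276) = 125*19 - 133/276 = 2375 - 133/276 = 655367/276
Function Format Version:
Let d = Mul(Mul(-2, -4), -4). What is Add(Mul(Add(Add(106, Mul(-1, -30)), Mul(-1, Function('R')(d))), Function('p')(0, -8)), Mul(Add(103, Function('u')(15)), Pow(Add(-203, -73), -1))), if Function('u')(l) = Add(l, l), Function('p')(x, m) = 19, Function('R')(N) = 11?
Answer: Rational(655367, 276) ≈ 2374.5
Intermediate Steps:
d = -32 (d = Mul(8, -4) = -32)
Function('u')(l) = Mul(2, l)
Add(Mul(Add(Add(106, Mul(-1, -30)), Mul(-1, Function('R')(d))), Function('p')(0, -8)), Mul(Add(103, Function('u')(15)), Pow(Add(-203, -73), -1))) = Add(Mul(Add(Add(106, Mul(-1, -30)), Mul(-1, 11)), 19), Mul(Add(103, Mul(2, 15)), Pow(Add(-203, -73), -1))) = Add(Mul(Add(Add(106, 30), -11), 19), Mul(Add(103, 30), Pow(-276, -1))) = Add(Mul(Add(136, -11), 19), Mul(133, Rational(-1, 276))) = Add(Mul(125, 19), Rational(-133, 276)) = Add(2375, Rational(-133, 276)) = Rational(655367, 276)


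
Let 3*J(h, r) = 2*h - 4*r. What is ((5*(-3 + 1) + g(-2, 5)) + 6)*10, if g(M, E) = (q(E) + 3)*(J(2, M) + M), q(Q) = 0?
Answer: 20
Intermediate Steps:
J(h, r) = -4*r/3 + 2*h/3 (J(h, r) = (2*h - 4*r)/3 = (-4*r + 2*h)/3 = -4*r/3 + 2*h/3)
g(M, E) = 4 - M (g(M, E) = (0 + 3)*((-4*M/3 + (⅔)*2) + M) = 3*((-4*M/3 + 4/3) + M) = 3*((4/3 - 4*M/3) + M) = 3*(4/3 - M/3) = 4 - M)
((5*(-3 + 1) + g(-2, 5)) + 6)*10 = ((5*(-3 + 1) + (4 - 1*(-2))) + 6)*10 = ((5*(-2) + (4 + 2)) + 6)*10 = ((-10 + 6) + 6)*10 = (-4 + 6)*10 = 2*10 = 20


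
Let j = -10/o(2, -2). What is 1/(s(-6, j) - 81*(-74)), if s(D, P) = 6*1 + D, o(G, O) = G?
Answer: 1/5994 ≈ 0.00016683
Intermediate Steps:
j = -5 (j = -10/2 = -10*½ = -5)
s(D, P) = 6 + D
1/(s(-6, j) - 81*(-74)) = 1/((6 - 6) - 81*(-74)) = 1/(0 + 5994) = 1/5994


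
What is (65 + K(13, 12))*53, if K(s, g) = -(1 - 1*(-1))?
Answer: 3339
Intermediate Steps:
K(s, g) = -2 (K(s, g) = -(1 + 1) = -1*2 = -2)
(65 + K(13, 12))*53 = (65 - 2)*53 = 63*53 = 3339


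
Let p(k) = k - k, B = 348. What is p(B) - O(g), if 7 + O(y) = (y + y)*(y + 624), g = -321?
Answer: 194533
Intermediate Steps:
p(k) = 0
O(y) = -7 + 2*y*(624 + y) (O(y) = -7 + (y + y)*(y + 624) = -7 + (2*y)*(624 + y) = -7 + 2*y*(624 + y))
p(B) - O(g) = 0 - (-7 + 2*(-321)**2 + 1248*(-321)) = 0 - (-7 + 2*103041 - 400608) = 0 - (-7 + 206082 - 400608) = 0 - 1*(-194533) = 0 + 194533 = 194533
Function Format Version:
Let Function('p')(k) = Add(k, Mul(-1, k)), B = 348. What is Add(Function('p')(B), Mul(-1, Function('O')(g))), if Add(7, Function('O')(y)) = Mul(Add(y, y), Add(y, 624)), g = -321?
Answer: 194533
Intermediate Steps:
Function('p')(k) = 0
Function('O')(y) = Add(-7, Mul(2, y, Add(624, y))) (Function('O')(y) = Add(-7, Mul(Add(y, y), Add(y, 624))) = Add(-7, Mul(Mul(2, y), Add(624, y))) = Add(-7, Mul(2, y, Add(624, y))))
Add(Function('p')(B), Mul(-1, Function('O')(g))) = Add(0, Mul(-1, Add(-7, Mul(2, Pow(-321, 2)), Mul(1248, -321)))) = Add(0, Mul(-1, Add(-7, Mul(2, 103041), -400608))) = Add(0, Mul(-1, Add(-7, 206082, -400608))) = Add(0, Mul(-1, -194533)) = Add(0, 194533) = 194533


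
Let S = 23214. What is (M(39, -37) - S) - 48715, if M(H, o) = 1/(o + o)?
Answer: -5322747/74 ≈ -71929.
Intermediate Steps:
M(H, o) = 1/(2*o)
(M(39, -37) - S) - 48715 = ((1/2)/(-37) - 1*23214) - 48715 = ((1/2)*(-1/37) - 23214) - 48715 = (-1/74 - 23214) - 48715 = -1717837/74 - 48715 = -5322747/74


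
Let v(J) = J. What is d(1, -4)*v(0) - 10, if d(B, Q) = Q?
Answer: -10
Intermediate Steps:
d(1, -4)*v(0) - 10 = -4*0 - 10 = 0 - 10 = -10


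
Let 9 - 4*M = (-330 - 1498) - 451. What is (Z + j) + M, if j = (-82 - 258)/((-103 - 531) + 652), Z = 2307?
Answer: 25741/9 ≈ 2860.1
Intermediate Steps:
j = -170/9 (j = -340/(-634 + 652) = -340/18 = -340*1/18 = -170/9 ≈ -18.889)
M = 572 (M = 9/4 - ((-330 - 1498) - 451)/4 = 9/4 - (-1828 - 451)/4 = 9/4 - ¼*(-2279) = 9/4 + 2279/4 = 572)
(Z + j) + M = (2307 - 170/9) + 572 = 20593/9 + 572 = 25741/9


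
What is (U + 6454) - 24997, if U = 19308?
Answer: 765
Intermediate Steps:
(U + 6454) - 24997 = (19308 + 6454) - 24997 = 25762 - 24997 = 765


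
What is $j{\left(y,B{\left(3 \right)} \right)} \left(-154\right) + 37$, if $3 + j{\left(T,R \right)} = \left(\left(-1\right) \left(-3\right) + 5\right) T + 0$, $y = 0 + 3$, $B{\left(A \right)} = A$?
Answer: $-3197$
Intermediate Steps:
$y = 3$
$j{\left(T,R \right)} = -3 + 8 T$ ($j{\left(T,R \right)} = -3 + \left(\left(\left(-1\right) \left(-3\right) + 5\right) T + 0\right) = -3 + \left(\left(3 + 5\right) T + 0\right) = -3 + \left(8 T + 0\right) = -3 + 8 T$)
$j{\left(y,B{\left(3 \right)} \right)} \left(-154\right) + 37 = \left(-3 + 8 \cdot 3\right) \left(-154\right) + 37 = \left(-3 + 24\right) \left(-154\right) + 37 = 21 \left(-154\right) + 37 = -3234 + 37 = -3197$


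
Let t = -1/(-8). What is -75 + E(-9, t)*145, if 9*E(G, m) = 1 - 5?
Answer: -1255/9 ≈ -139.44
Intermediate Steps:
t = ⅛ (t = -1*(-⅛) = ⅛ ≈ 0.12500)
E(G, m) = -4/9 (E(G, m) = (1 - 5)/9 = (⅑)*(-4) = -4/9)
-75 + E(-9, t)*145 = -75 - 4/9*145 = -75 - 580/9 = -1255/9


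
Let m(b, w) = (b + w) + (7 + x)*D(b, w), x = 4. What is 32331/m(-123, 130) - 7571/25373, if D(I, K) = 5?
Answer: 819865061/1573126 ≈ 521.17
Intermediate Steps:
m(b, w) = 55 + b + w (m(b, w) = (b + w) + (7 + 4)*5 = (b + w) + 11*5 = (b + w) + 55 = 55 + b + w)
32331/m(-123, 130) - 7571/25373 = 32331/(55 - 123 + 130) - 7571/25373 = 32331/62 - 7571*1/25373 = 32331*(1/62) - 7571/25373 = 32331/62 - 7571/25373 = 819865061/1573126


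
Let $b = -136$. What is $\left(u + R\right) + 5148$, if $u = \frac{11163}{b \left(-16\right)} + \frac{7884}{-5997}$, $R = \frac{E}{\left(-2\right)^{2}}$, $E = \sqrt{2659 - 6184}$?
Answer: $\frac{22409490261}{4349824} + \frac{5 i \sqrt{141}}{4} \approx 5151.8 + 14.843 i$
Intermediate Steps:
$E = 5 i \sqrt{141}$ ($E = \sqrt{-3525} = 5 i \sqrt{141} \approx 59.372 i$)
$R = \frac{5 i \sqrt{141}}{4}$ ($R = \frac{5 i \sqrt{141}}{\left(-2\right)^{2}} = \frac{5 i \sqrt{141}}{4} \approx 14.843 i$)
$u = \frac{16596309}{4349824}$ ($u = \frac{11163}{\left(-136\right) \left(-16\right)} + \frac{7884}{-5997} = \frac{11163}{2176} + 7884 \left(- \frac{1}{5997}\right) = 11163 \cdot \frac{1}{2176} - \frac{2628}{1999} = \frac{11163}{2176} - \frac{2628}{1999} = \frac{16596309}{4349824} \approx 3.8154$)
$\left(u + R\right) + 5148 = \left(\frac{16596309}{4349824} + \frac{5 i \sqrt{141}}{4}\right) + 5148 = \frac{22409490261}{4349824} + \frac{5 i \sqrt{141}}{4}$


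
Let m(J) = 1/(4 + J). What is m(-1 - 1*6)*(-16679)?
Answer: 16679/3 ≈ 5559.7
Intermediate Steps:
m(-1 - 1*6)*(-16679) = -16679/(4 + (-1 - 1*6)) = -16679/(4 + (-1 - 6)) = -16679/(4 - 7) = -16679/(-3) = -⅓*(-16679) = 16679/3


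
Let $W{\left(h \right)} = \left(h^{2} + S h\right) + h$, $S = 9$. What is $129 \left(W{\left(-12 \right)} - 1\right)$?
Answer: $2967$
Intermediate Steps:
$W{\left(h \right)} = h^{2} + 10 h$ ($W{\left(h \right)} = \left(h^{2} + 9 h\right) + h = h^{2} + 10 h$)
$129 \left(W{\left(-12 \right)} - 1\right) = 129 \left(- 12 \left(10 - 12\right) - 1\right) = 129 \left(\left(-12\right) \left(-2\right) - 1\right) = 129 \left(24 - 1\right) = 129 \cdot 23 = 2967$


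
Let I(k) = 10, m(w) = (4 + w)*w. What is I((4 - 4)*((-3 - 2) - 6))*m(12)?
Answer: 1920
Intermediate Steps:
m(w) = w*(4 + w)
I((4 - 4)*((-3 - 2) - 6))*m(12) = 10*(12*(4 + 12)) = 10*(12*16) = 10*192 = 1920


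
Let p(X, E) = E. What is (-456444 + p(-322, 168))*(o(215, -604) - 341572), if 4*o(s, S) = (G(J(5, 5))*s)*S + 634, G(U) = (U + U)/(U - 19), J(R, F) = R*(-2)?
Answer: 4813844804454/29 ≈ 1.6599e+11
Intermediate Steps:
J(R, F) = -2*R
G(U) = 2*U/(-19 + U) (G(U) = (2*U)/(-19 + U) = 2*U/(-19 + U))
o(s, S) = 317/2 + 5*S*s/29 (o(s, S) = (((2*(-2*5)/(-19 - 2*5))*s)*S + 634)/4 = (((2*(-10)/(-19 - 10))*s)*S + 634)/4 = (((2*(-10)/(-29))*s)*S + 634)/4 = (((2*(-10)*(-1/29))*s)*S + 634)/4 = ((20*s/29)*S + 634)/4 = (20*S*s/29 + 634)/4 = (634 + 20*S*s/29)/4 = 317/2 + 5*S*s/29)
(-456444 + p(-322, 168))*(o(215, -604) - 341572) = (-456444 + 168)*((317/2 + (5/29)*(-604)*215) - 341572) = -456276*((317/2 - 649300/29) - 341572) = -456276*(-1289407/58 - 341572) = -456276*(-21100583/58) = 4813844804454/29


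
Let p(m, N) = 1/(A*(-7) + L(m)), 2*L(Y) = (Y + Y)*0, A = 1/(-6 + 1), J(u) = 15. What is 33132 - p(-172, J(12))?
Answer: 231919/7 ≈ 33131.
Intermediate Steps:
A = -⅕ (A = 1/(-5) = -⅕ ≈ -0.20000)
L(Y) = 0 (L(Y) = ((Y + Y)*0)/2 = ((2*Y)*0)/2 = (½)*0 = 0)
p(m, N) = 5/7 (p(m, N) = 1/(-⅕*(-7) + 0) = 1/(7/5 + 0) = 1/(7/5) = 5/7)
33132 - p(-172, J(12)) = 33132 - 1*5/7 = 33132 - 5/7 = 231919/7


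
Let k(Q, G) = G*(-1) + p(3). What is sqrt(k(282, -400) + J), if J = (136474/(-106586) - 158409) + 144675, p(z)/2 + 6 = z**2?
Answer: I*sqrt(37857073773913)/53293 ≈ 115.45*I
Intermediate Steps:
p(z) = -12 + 2*z**2
k(Q, G) = 6 - G (k(Q, G) = G*(-1) + (-12 + 2*3**2) = -G + (-12 + 2*9) = -G + (-12 + 18) = -G + 6 = 6 - G)
J = -731994299/53293 (J = (136474*(-1/106586) - 158409) + 144675 = (-68237/53293 - 158409) + 144675 = -8442159074/53293 + 144675 = -731994299/53293 ≈ -13735.)
sqrt(k(282, -400) + J) = sqrt((6 - 1*(-400)) - 731994299/53293) = sqrt((6 + 400) - 731994299/53293) = sqrt(406 - 731994299/53293) = sqrt(-710357341/53293) = I*sqrt(37857073773913)/53293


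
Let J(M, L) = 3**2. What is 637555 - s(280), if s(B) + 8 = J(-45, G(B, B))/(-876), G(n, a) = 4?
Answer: 186168399/292 ≈ 6.3756e+5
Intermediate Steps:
J(M, L) = 9
s(B) = -2339/292 (s(B) = -8 + 9/(-876) = -8 + 9*(-1/876) = -8 - 3/292 = -2339/292)
637555 - s(280) = 637555 - 1*(-2339/292) = 637555 + 2339/292 = 186168399/292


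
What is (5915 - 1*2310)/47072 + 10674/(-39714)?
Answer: -59879593/311569568 ≈ -0.19219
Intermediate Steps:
(5915 - 1*2310)/47072 + 10674/(-39714) = (5915 - 2310)*(1/47072) + 10674*(-1/39714) = 3605*(1/47072) - 1779/6619 = 3605/47072 - 1779/6619 = -59879593/311569568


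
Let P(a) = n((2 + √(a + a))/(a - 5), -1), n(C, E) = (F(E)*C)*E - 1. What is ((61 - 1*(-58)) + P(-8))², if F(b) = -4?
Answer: 2328420/169 - 48832*I/169 ≈ 13778.0 - 288.95*I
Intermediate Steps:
n(C, E) = -1 - 4*C*E (n(C, E) = (-4*C)*E - 1 = -4*C*E - 1 = -1 - 4*C*E)
P(a) = -1 + 4*(2 + √2*√a)/(-5 + a) (P(a) = -1 - 4*(2 + √(a + a))/(a - 5)*(-1) = -1 - 4*(2 + √(2*a))/(-5 + a)*(-1) = -1 - 4*(2 + √2*√a)/(-5 + a)*(-1) = -1 + 4*(2 + √2*√a)/(-5 + a))
((61 - 1*(-58)) + P(-8))² = ((61 - 1*(-58)) + (13 - 1*(-8) + 4*√2*√(-8))/(-5 - 8))² = ((61 + 58) + (13 + 8 + 4*√2*(2*I*√2))/(-13))² = (119 - (13 + 8 + 16*I)/13)² = (119 - (21 + 16*I)/13)² = (119 + (-21/13 - 16*I/13))² = (1526/13 - 16*I/13)²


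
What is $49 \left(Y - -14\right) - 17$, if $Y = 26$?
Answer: $1943$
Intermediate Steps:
$49 \left(Y - -14\right) - 17 = 49 \left(26 - -14\right) - 17 = 49 \left(26 + 14\right) - 17 = 49 \cdot 40 - 17 = 1960 - 17 = 1943$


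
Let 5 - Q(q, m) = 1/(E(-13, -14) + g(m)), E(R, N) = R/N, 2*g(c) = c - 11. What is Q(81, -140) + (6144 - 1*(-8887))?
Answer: 7848799/522 ≈ 15036.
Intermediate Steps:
g(c) = -11/2 + c/2 (g(c) = (c - 11)/2 = (-11 + c)/2 = -11/2 + c/2)
Q(q, m) = 5 - 1/(-32/7 + m/2) (Q(q, m) = 5 - 1/(-13/(-14) + (-11/2 + m/2)) = 5 - 1/(-13*(-1/14) + (-11/2 + m/2)) = 5 - 1/(13/14 + (-11/2 + m/2)) = 5 - 1/(-32/7 + m/2))
Q(81, -140) + (6144 - 1*(-8887)) = (-334 + 35*(-140))/(-64 + 7*(-140)) + (6144 - 1*(-8887)) = (-334 - 4900)/(-64 - 980) + (6144 + 8887) = -5234/(-1044) + 15031 = -1/1044*(-5234) + 15031 = 2617/522 + 15031 = 7848799/522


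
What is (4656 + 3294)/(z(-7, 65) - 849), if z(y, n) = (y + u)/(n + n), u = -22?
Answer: -19500/2083 ≈ -9.3615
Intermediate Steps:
z(y, n) = (-22 + y)/(2*n) (z(y, n) = (y - 22)/(n + n) = (-22 + y)/((2*n)) = (-22 + y)*(1/(2*n)) = (-22 + y)/(2*n))
(4656 + 3294)/(z(-7, 65) - 849) = (4656 + 3294)/((1/2)*(-22 - 7)/65 - 849) = 7950/((1/2)*(1/65)*(-29) - 849) = 7950/(-29/130 - 849) = 7950/(-110399/130) = 7950*(-130/110399) = -19500/2083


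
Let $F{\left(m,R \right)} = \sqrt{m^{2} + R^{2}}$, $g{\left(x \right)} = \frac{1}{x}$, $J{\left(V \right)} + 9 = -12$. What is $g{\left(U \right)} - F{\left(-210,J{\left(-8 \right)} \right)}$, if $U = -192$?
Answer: $- \frac{1}{192} - 21 \sqrt{101} \approx -211.05$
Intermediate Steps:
$J{\left(V \right)} = -21$ ($J{\left(V \right)} = -9 - 12 = -21$)
$F{\left(m,R \right)} = \sqrt{R^{2} + m^{2}}$
$g{\left(U \right)} - F{\left(-210,J{\left(-8 \right)} \right)} = \frac{1}{-192} - \sqrt{\left(-21\right)^{2} + \left(-210\right)^{2}} = - \frac{1}{192} - \sqrt{441 + 44100} = - \frac{1}{192} - \sqrt{44541} = - \frac{1}{192} - 21 \sqrt{101}$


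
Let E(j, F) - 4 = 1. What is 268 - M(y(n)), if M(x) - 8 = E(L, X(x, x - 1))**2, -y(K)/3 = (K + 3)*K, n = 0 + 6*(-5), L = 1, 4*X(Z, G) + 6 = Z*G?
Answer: 235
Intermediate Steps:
X(Z, G) = -3/2 + G*Z/4 (X(Z, G) = -3/2 + (Z*G)/4 = -3/2 + (G*Z)/4 = -3/2 + G*Z/4)
E(j, F) = 5 (E(j, F) = 4 + 1 = 5)
n = -30 (n = 0 - 30 = -30)
y(K) = -3*K*(3 + K) (y(K) = -3*(K + 3)*K = -3*(3 + K)*K = -3*K*(3 + K))
M(x) = 33 (M(x) = 8 + 5**2 = 8 + 25 = 33)
268 - M(y(n)) = 268 - 1*33 = 268 - 33 = 235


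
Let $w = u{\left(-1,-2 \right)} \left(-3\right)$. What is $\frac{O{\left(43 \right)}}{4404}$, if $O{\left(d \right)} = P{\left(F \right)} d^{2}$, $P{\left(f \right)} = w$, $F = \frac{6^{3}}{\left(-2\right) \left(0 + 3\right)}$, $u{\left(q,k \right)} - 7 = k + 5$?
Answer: $- \frac{9245}{734} \approx -12.595$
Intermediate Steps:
$u{\left(q,k \right)} = 12 + k$ ($u{\left(q,k \right)} = 7 + \left(k + 5\right) = 7 + \left(5 + k\right) = 12 + k$)
$w = -30$ ($w = \left(12 - 2\right) \left(-3\right) = 10 \left(-3\right) = -30$)
$F = -36$ ($F = \frac{216}{\left(-2\right) 3} = \frac{216}{-6} = 216 \left(- \frac{1}{6}\right) = -36$)
$P{\left(f \right)} = -30$
$O{\left(d \right)} = - 30 d^{2}$
$\frac{O{\left(43 \right)}}{4404} = \frac{\left(-30\right) 43^{2}}{4404} = \left(-30\right) 1849 \cdot \frac{1}{4404} = \left(-55470\right) \frac{1}{4404} = - \frac{9245}{734}$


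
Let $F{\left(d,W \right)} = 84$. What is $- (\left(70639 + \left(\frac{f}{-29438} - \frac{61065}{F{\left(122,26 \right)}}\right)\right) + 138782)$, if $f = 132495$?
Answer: $- \frac{86007635397}{412132} \approx -2.0869 \cdot 10^{5}$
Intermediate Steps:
$- (\left(70639 + \left(\frac{f}{-29438} - \frac{61065}{F{\left(122,26 \right)}}\right)\right) + 138782) = - (\left(70639 + \left(\frac{132495}{-29438} - \frac{61065}{84}\right)\right) + 138782) = - (\left(70639 + \left(132495 \left(- \frac{1}{29438}\right) - \frac{20355}{28}\right)\right) + 138782) = - (\left(70639 - \frac{301460175}{412132}\right) + 138782) = - (\frac{28811132173}{412132} + 138782) = \left(-1\right) \frac{86007635397}{412132} = - \frac{86007635397}{412132}$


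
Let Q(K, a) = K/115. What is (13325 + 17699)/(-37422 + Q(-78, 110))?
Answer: -445970/537951 ≈ -0.82902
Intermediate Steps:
Q(K, a) = K/115 (Q(K, a) = K*(1/115) = K/115)
(13325 + 17699)/(-37422 + Q(-78, 110)) = (13325 + 17699)/(-37422 + (1/115)*(-78)) = 31024/(-37422 - 78/115) = 31024/(-4303608/115) = 31024*(-115/4303608) = -445970/537951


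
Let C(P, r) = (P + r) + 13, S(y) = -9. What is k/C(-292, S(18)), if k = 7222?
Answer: -3611/144 ≈ -25.076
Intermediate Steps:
C(P, r) = 13 + P + r
k/C(-292, S(18)) = 7222/(13 - 292 - 9) = 7222/(-288) = 7222*(-1/288) = -3611/144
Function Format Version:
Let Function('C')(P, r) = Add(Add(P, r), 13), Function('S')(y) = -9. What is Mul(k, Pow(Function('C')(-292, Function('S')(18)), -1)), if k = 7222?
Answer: Rational(-3611, 144) ≈ -25.076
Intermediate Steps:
Function('C')(P, r) = Add(13, P, r)
Mul(k, Pow(Function('C')(-292, Function('S')(18)), -1)) = Mul(7222, Pow(Add(13, -292, -9), -1)) = Mul(7222, Pow(-288, -1)) = Mul(7222, Rational(-1, 288)) = Rational(-3611, 144)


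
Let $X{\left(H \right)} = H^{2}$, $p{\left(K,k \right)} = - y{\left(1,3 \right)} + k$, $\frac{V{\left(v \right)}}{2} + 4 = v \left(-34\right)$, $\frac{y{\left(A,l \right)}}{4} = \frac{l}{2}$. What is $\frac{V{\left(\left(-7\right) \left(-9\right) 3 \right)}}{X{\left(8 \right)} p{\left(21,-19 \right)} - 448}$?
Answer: $\frac{3215}{512} \approx 6.2793$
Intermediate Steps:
$y{\left(A,l \right)} = 2 l$ ($y{\left(A,l \right)} = 4 \frac{l}{2} = 2 l$)
$V{\left(v \right)} = -8 - 68 v$ ($V{\left(v \right)} = -8 + 2 v \left(-34\right) = -8 + 2 \left(- 34 v\right) = -8 - 68 v$)
$p{\left(K,k \right)} = -6 + k$ ($p{\left(K,k \right)} = - 2 \cdot 3 + k = \left(-1\right) 6 + k = -6 + k$)
$\frac{V{\left(\left(-7\right) \left(-9\right) 3 \right)}}{X{\left(8 \right)} p{\left(21,-19 \right)} - 448} = \frac{-8 - 68 \left(-7\right) \left(-9\right) 3}{8^{2} \left(-6 - 19\right) - 448} = \frac{-8 - 68 \cdot 63 \cdot 3}{64 \left(-25\right) - 448} = \frac{-8 - 12852}{-1600 - 448} = \frac{-8 - 12852}{-2048} = \left(-12860\right) \left(- \frac{1}{2048}\right) = \frac{3215}{512}$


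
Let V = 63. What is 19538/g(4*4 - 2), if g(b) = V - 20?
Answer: 19538/43 ≈ 454.37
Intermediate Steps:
g(b) = 43 (g(b) = 63 - 20 = 43)
19538/g(4*4 - 2) = 19538/43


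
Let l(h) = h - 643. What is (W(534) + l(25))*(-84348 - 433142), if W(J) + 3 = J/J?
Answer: 320843800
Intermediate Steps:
l(h) = -643 + h
W(J) = -2 (W(J) = -3 + J/J = -3 + 1 = -2)
(W(534) + l(25))*(-84348 - 433142) = (-2 + (-643 + 25))*(-84348 - 433142) = (-2 - 618)*(-517490) = -620*(-517490) = 320843800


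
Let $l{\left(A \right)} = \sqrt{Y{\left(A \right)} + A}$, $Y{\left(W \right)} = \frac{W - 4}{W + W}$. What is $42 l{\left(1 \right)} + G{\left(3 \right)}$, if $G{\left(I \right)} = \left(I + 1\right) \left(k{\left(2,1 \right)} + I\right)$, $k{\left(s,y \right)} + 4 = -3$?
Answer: $-16 + 21 i \sqrt{2} \approx -16.0 + 29.698 i$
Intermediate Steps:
$k{\left(s,y \right)} = -7$ ($k{\left(s,y \right)} = -4 - 3 = -7$)
$Y{\left(W \right)} = \frac{-4 + W}{2 W}$
$l{\left(A \right)} = \sqrt{A + \frac{-4 + A}{2 A}}$ ($l{\left(A \right)} = \sqrt{\frac{-4 + A}{2 A} + A} = \sqrt{A + \frac{-4 + A}{2 A}}$)
$G{\left(I \right)} = \left(1 + I\right) \left(-7 + I\right)$ ($G{\left(I \right)} = \left(I + 1\right) \left(-7 + I\right) = \left(1 + I\right) \left(-7 + I\right)$)
$42 l{\left(1 \right)} + G{\left(3 \right)} = 42 \frac{\sqrt{2 - \frac{8}{1} + 4 \cdot 1}}{2} - \left(25 - 9\right) = 42 \frac{\sqrt{2 - 8 + 4}}{2} - 16 = 42 \frac{\sqrt{-2}}{2} - 16 = 42 \frac{i \sqrt{2}}{2} - 16 = 21 i \sqrt{2} - 16 = -16 + 21 i \sqrt{2}$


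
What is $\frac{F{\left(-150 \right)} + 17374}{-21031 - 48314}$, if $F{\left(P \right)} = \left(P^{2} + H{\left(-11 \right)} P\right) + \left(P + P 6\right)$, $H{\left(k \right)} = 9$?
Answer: $- \frac{37474}{69345} \approx -0.5404$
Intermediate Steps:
$F{\left(P \right)} = P^{2} + 16 P$ ($F{\left(P \right)} = \left(P^{2} + 9 P\right) + \left(P + P 6\right) = \left(P^{2} + 9 P\right) + \left(P + 6 P\right) = \left(P^{2} + 9 P\right) + 7 P = P^{2} + 16 P$)
$\frac{F{\left(-150 \right)} + 17374}{-21031 - 48314} = \frac{- 150 \left(16 - 150\right) + 17374}{-21031 - 48314} = \frac{\left(-150\right) \left(-134\right) + 17374}{-69345} = \left(20100 + 17374\right) \left(- \frac{1}{69345}\right) = 37474 \left(- \frac{1}{69345}\right) = - \frac{37474}{69345}$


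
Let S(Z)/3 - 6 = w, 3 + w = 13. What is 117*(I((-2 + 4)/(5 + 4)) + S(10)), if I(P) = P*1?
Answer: 5642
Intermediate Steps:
w = 10 (w = -3 + 13 = 10)
I(P) = P
S(Z) = 48 (S(Z) = 18 + 3*10 = 18 + 30 = 48)
117*(I((-2 + 4)/(5 + 4)) + S(10)) = 117*((-2 + 4)/(5 + 4) + 48) = 117*(2/9 + 48) = 117*(434/9) = 5642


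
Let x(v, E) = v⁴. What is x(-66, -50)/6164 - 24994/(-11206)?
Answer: 26598119329/8634223 ≈ 3080.5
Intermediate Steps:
x(-66, -50)/6164 - 24994/(-11206) = (-66)⁴/6164 - 24994/(-11206) = 18974736*(1/6164) - 24994*(-1/11206) = 4743684/1541 + 12497/5603 = 26598119329/8634223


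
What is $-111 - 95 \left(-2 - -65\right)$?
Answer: $-6096$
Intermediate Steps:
$-111 - 95 \left(-2 - -65\right) = -111 - 95 \left(-2 + 65\right) = -111 - 5985 = -6096$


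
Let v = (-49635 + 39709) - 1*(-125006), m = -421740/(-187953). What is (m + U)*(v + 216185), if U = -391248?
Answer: -8119947097843020/62651 ≈ -1.2961e+11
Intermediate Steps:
m = 140580/62651 (m = -421740*(-1/187953) = 140580/62651 ≈ 2.2439)
v = 115080 (v = -9926 + 125006 = 115080)
(m + U)*(v + 216185) = (140580/62651 - 391248)*(115080 + 216185) = -24511937868/62651*331265 = -8119947097843020/62651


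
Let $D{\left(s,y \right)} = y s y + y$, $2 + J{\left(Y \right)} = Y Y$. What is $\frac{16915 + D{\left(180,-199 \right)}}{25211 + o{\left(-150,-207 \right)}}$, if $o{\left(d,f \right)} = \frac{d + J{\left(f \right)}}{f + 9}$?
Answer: $\frac{1414689408}{4949081} \approx 285.85$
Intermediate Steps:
$J{\left(Y \right)} = -2 + Y^{2}$ ($J{\left(Y \right)} = -2 + Y Y = -2 + Y^{2}$)
$D{\left(s,y \right)} = y + s y^{2}$ ($D{\left(s,y \right)} = s y y + y = s y^{2} + y = y + s y^{2}$)
$o{\left(d,f \right)} = \frac{-2 + d + f^{2}}{9 + f}$ ($o{\left(d,f \right)} = \frac{d + \left(-2 + f^{2}\right)}{f + 9} = \frac{-2 + d + f^{2}}{9 + f}$)
$\frac{16915 + D{\left(180,-199 \right)}}{25211 + o{\left(-150,-207 \right)}} = \frac{16915 - 199 \left(1 + 180 \left(-199\right)\right)}{25211 + \frac{-2 - 150 + \left(-207\right)^{2}}{9 - 207}} = \frac{16915 - 199 \left(1 - 35820\right)}{25211 + \frac{-2 - 150 + 42849}{-198}} = \frac{16915 - -7127981}{25211 - \frac{42697}{198}} = \frac{16915 + 7127981}{25211 - \frac{42697}{198}} = \frac{7144896}{\frac{4949081}{198}} = 7144896 \cdot \frac{198}{4949081} = \frac{1414689408}{4949081}$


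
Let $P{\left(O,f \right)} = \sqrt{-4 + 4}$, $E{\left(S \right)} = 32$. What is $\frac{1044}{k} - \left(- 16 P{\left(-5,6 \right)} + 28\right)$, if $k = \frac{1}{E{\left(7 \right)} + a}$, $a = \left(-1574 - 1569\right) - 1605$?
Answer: $-4923532$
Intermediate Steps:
$P{\left(O,f \right)} = 0$ ($P{\left(O,f \right)} = \sqrt{0} = 0$)
$a = -4748$ ($a = -3143 - 1605 = -4748$)
$k = - \frac{1}{4716}$ ($k = \frac{1}{32 - 4748} = \frac{1}{-4716} = - \frac{1}{4716} \approx -0.00021204$)
$\frac{1044}{k} - \left(- 16 P{\left(-5,6 \right)} + 28\right) = \frac{1044}{- \frac{1}{4716}} - \left(\left(-16\right) 0 + 28\right) = 1044 \left(-4716\right) - \left(0 + 28\right) = -4923504 - 28 = -4923532$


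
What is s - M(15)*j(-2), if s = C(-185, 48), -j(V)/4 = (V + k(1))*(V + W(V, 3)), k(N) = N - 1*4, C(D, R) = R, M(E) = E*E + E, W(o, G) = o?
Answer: 19248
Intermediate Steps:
M(E) = E + E² (M(E) = E² + E = E + E²)
k(N) = -4 + N (k(N) = N - 4 = -4 + N)
j(V) = -8*V*(-3 + V) (j(V) = -4*(V + (-4 + 1))*(V + V) = -4*(V - 3)*2*V = -4*(-3 + V)*2*V = -8*V*(-3 + V))
s = 48
s - M(15)*j(-2) = 48 - 15*(1 + 15)*8*(-2)*(3 - 1*(-2)) = 48 - 15*16*8*(-2)*(3 + 2) = 48 - 240*8*(-2)*5 = 48 - 240*(-80) = 48 - 1*(-19200) = 48 + 19200 = 19248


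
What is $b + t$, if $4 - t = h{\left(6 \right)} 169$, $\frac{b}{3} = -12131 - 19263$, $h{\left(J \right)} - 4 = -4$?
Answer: $-94178$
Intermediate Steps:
$h{\left(J \right)} = 0$ ($h{\left(J \right)} = 4 - 4 = 0$)
$b = -94182$ ($b = 3 \left(-12131 - 19263\right) = 3 \left(-31394\right) = -94182$)
$t = 4$ ($t = 4 - 0 \cdot 169 = 4 - 0 = 4 + 0 = 4$)
$b + t = -94182 + 4 = -94178$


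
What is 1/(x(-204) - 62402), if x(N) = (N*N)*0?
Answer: -1/62402 ≈ -1.6025e-5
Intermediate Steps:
x(N) = 0 (x(N) = N**2*0 = 0)
1/(x(-204) - 62402) = 1/(0 - 62402) = 1/(-62402) = -1/62402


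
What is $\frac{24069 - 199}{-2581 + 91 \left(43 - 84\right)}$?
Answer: $- \frac{11935}{3156} \approx -3.7817$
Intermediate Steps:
$\frac{24069 - 199}{-2581 + 91 \left(43 - 84\right)} = \frac{24069 - 199}{-2581 + 91 \left(-41\right)} = \frac{24069 - 199}{-2581 - 3731} = \frac{23870}{-6312} = 23870 \left(- \frac{1}{6312}\right) = - \frac{11935}{3156}$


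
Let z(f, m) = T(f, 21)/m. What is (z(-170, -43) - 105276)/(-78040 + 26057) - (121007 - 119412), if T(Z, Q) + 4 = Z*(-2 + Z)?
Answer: -3560697951/2235269 ≈ -1593.0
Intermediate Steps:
T(Z, Q) = -4 + Z*(-2 + Z)
z(f, m) = (-4 + f² - 2*f)/m
(z(-170, -43) - 105276)/(-78040 + 26057) - (121007 - 119412) = ((-4 + (-170)² - 2*(-170))/(-43) - 105276)/(-78040 + 26057) - (121007 - 119412) = (-(-4 + 28900 + 340)/43 - 105276)/(-51983) - 1*1595 = (-1/43*29236 - 105276)*(-1/51983) - 1595 = (-29236/43 - 105276)*(-1/51983) - 1595 = -4556104/43*(-1/51983) - 1595 = 4556104/2235269 - 1595 = -3560697951/2235269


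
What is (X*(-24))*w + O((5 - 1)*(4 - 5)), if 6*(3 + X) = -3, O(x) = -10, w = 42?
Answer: 3518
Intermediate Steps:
X = -7/2 (X = -3 + (⅙)*(-3) = -3 - ½ = -7/2 ≈ -3.5000)
(X*(-24))*w + O((5 - 1)*(4 - 5)) = -7/2*(-24)*42 - 10 = 84*42 - 10 = 3528 - 10 = 3518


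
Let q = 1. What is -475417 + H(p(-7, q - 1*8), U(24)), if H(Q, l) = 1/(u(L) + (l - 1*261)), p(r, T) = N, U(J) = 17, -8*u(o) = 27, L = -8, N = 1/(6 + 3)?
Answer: -940850251/1979 ≈ -4.7542e+5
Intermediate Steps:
N = ⅑ (N = 1/9 = ⅑ ≈ 0.11111)
u(o) = -27/8 (u(o) = -⅛*27 = -27/8)
p(r, T) = ⅑
H(Q, l) = 1/(-2115/8 + l) (H(Q, l) = 1/(-27/8 + (l - 1*261)) = 1/(-27/8 + (l - 261)) = 1/(-27/8 + (-261 + l)) = 1/(-2115/8 + l))
-475417 + H(p(-7, q - 1*8), U(24)) = -475417 + 8/(-2115 + 8*17) = -475417 + 8/(-2115 + 136) = -475417 + 8/(-1979) = -475417 + 8*(-1/1979) = -475417 - 8/1979 = -940850251/1979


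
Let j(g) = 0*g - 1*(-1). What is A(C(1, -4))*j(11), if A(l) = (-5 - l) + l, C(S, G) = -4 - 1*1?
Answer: -5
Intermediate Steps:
C(S, G) = -5 (C(S, G) = -4 - 1 = -5)
j(g) = 1 (j(g) = 0 + 1 = 1)
A(l) = -5
A(C(1, -4))*j(11) = -5*1 = -5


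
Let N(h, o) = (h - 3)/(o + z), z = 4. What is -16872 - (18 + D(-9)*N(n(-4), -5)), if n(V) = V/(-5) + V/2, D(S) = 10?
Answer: -16932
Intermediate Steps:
n(V) = 3*V/10 (n(V) = V*(-⅕) + V*(½) = -V/5 + V/2 = 3*V/10)
N(h, o) = (-3 + h)/(4 + o) (N(h, o) = (h - 3)/(o + 4) = (-3 + h)/(4 + o))
-16872 - (18 + D(-9)*N(n(-4), -5)) = -16872 - (18 + 10*((-3 + (3/10)*(-4))/(4 - 5))) = -16872 - (18 + 10*((-3 - 6/5)/(-1))) = -16872 - (18 + 10*(-1*(-21/5))) = -16872 - (18 + 10*(21/5)) = -16872 - (18 + 42) = -16872 - 1*60 = -16872 - 60 = -16932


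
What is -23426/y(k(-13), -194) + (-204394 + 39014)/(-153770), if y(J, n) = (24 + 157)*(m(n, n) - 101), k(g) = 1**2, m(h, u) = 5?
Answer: 323792945/133595376 ≈ 2.4237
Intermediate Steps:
k(g) = 1
y(J, n) = -17376 (y(J, n) = (24 + 157)*(5 - 101) = 181*(-96) = -17376)
-23426/y(k(-13), -194) + (-204394 + 39014)/(-153770) = -23426/(-17376) + (-204394 + 39014)/(-153770) = -23426*(-1/17376) - 165380*(-1/153770) = 11713/8688 + 16538/15377 = 323792945/133595376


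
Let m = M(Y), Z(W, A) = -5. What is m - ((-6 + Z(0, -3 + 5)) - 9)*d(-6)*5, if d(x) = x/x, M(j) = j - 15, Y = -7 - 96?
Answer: -18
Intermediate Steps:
Y = -103
M(j) = -15 + j
m = -118 (m = -15 - 103 = -118)
d(x) = 1
m - ((-6 + Z(0, -3 + 5)) - 9)*d(-6)*5 = -118 - ((-6 - 5) - 9)*1*5 = -118 - (-11 - 9)*1*5 = -118 - (-20*1)*5 = -118 - (-20)*5 = -118 - 1*(-100) = -118 + 100 = -18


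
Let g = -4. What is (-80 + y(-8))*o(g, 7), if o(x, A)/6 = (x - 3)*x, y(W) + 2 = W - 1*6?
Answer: -16128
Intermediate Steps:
y(W) = -8 + W (y(W) = -2 + (W - 1*6) = -2 + (W - 6) = -2 + (-6 + W) = -8 + W)
o(x, A) = 6*x*(-3 + x) (o(x, A) = 6*((x - 3)*x) = 6*((-3 + x)*x) = 6*(x*(-3 + x)) = 6*x*(-3 + x))
(-80 + y(-8))*o(g, 7) = (-80 + (-8 - 8))*(6*(-4)*(-3 - 4)) = (-80 - 16)*(6*(-4)*(-7)) = -96*168 = -16128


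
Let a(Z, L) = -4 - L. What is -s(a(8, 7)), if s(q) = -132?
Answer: 132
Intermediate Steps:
-s(a(8, 7)) = -1*(-132) = 132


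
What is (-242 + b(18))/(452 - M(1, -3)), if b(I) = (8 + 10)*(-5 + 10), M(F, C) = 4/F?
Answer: -19/56 ≈ -0.33929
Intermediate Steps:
b(I) = 90 (b(I) = 18*5 = 90)
(-242 + b(18))/(452 - M(1, -3)) = (-242 + 90)/(452 - 4/1) = -152/(452 - 4) = -152/448 = -152*1/448 = -19/56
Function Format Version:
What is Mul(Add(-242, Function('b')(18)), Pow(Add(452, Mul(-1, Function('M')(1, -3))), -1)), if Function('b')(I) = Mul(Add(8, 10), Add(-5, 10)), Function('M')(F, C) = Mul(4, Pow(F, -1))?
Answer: Rational(-19, 56) ≈ -0.33929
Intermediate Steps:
Function('b')(I) = 90 (Function('b')(I) = Mul(18, 5) = 90)
Mul(Add(-242, Function('b')(18)), Pow(Add(452, Mul(-1, Function('M')(1, -3))), -1)) = Mul(Add(-242, 90), Pow(Add(452, Mul(-1, Mul(4, Pow(1, -1)))), -1)) = Mul(-152, Pow(Add(452, Mul(-1, Mul(4, 1))), -1)) = Mul(-152, Pow(Add(452, Mul(-1, 4)), -1)) = Mul(-152, Pow(Add(452, -4), -1)) = Mul(-152, Pow(448, -1)) = Mul(-152, Rational(1, 448)) = Rational(-19, 56)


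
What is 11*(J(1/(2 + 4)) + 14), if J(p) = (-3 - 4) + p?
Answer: 473/6 ≈ 78.833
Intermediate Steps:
J(p) = -7 + p
11*(J(1/(2 + 4)) + 14) = 11*((-7 + 1/(2 + 4)) + 14) = 11*((-7 + 1/6) + 14) = 11*(-41/6 + 14) = 11*(43/6) = 473/6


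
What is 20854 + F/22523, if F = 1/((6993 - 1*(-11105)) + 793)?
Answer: 8873001482023/425481993 ≈ 20854.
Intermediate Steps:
F = 1/18891 (F = 1/((6993 + 11105) + 793) = 1/(18098 + 793) = 1/18891 ≈ 5.2935e-5)
20854 + F/22523 = 20854 + (1/18891)/22523 = 20854 + (1/18891)*(1/22523) = 20854 + 1/425481993 = 8873001482023/425481993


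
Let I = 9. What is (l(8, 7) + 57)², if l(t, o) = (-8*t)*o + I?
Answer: 145924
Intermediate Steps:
l(t, o) = 9 - 8*o*t (l(t, o) = (-8*t)*o + 9 = -8*o*t + 9 = 9 - 8*o*t)
(l(8, 7) + 57)² = ((9 - 8*7*8) + 57)² = ((9 - 448) + 57)² = (-439 + 57)² = (-382)² = 145924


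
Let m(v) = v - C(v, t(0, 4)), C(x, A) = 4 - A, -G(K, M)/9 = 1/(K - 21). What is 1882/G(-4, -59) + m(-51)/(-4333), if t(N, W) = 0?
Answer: 203868145/38997 ≈ 5227.8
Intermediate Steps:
G(K, M) = -9/(-21 + K) (G(K, M) = -9/(K - 21) = -9/(-21 + K))
m(v) = -4 + v (m(v) = v - (4 - 1*0) = v - (4 + 0) = v - 1*4 = v - 4 = -4 + v)
1882/G(-4, -59) + m(-51)/(-4333) = 1882/((-9/(-21 - 4))) + (-4 - 51)/(-4333) = 1882/((-9/(-25))) - 55*(-1/4333) = 1882/((-9*(-1/25))) + 55/4333 = 1882/(9/25) + 55/4333 = 1882*(25/9) + 55/4333 = 47050/9 + 55/4333 = 203868145/38997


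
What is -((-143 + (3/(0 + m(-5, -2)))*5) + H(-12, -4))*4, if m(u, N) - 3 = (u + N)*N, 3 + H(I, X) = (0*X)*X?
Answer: 9868/17 ≈ 580.47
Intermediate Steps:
H(I, X) = -3 (H(I, X) = -3 + (0*X)*X = -3 + 0*X = -3 + 0 = -3)
m(u, N) = 3 + N*(N + u) (m(u, N) = 3 + (u + N)*N = 3 + (N + u)*N = 3 + N*(N + u))
-((-143 + (3/(0 + m(-5, -2)))*5) + H(-12, -4))*4 = -((-143 + (3/(0 + (3 + (-2)² - 2*(-5))))*5) - 3)*4 = -((-143 + (3/(0 + (3 + 4 + 10)))*5) - 3)*4 = -((-143 + (3/(0 + 17))*5) - 3)*4 = -((-143 + (3/17)*5) - 3)*4 = -((-143 + 15/17) - 3)*4 = -(-2416/17 - 3)*4 = -(-2467)*4/17 = -1*(-9868/17) = 9868/17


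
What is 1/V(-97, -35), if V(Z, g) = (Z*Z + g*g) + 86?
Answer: 1/10720 ≈ 9.3284e-5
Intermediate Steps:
V(Z, g) = 86 + Z**2 + g**2 (V(Z, g) = (Z**2 + g**2) + 86 = 86 + Z**2 + g**2)
1/V(-97, -35) = 1/(86 + (-97)**2 + (-35)**2) = 1/(86 + 9409 + 1225) = 1/10720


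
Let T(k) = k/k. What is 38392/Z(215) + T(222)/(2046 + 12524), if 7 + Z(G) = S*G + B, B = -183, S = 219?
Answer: 111883667/136652030 ≈ 0.81875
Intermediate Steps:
T(k) = 1
Z(G) = -190 + 219*G (Z(G) = -7 + (219*G - 183) = -7 + (-183 + 219*G) = -190 + 219*G)
38392/Z(215) + T(222)/(2046 + 12524) = 38392/(-190 + 219*215) + 1/(2046 + 12524) = 38392/(-190 + 47085) + 1/14570 = 38392/46895 + 1*(1/14570) = 38392*(1/46895) + 1/14570 = 38392/46895 + 1/14570 = 111883667/136652030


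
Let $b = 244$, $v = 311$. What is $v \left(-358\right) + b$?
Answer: $-111094$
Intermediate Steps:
$v \left(-358\right) + b = 311 \left(-358\right) + 244 = -111338 + 244 = -111094$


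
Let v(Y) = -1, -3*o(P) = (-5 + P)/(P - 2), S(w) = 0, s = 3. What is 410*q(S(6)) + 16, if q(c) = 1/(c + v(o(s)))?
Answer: -394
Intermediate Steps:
o(P) = -(-5 + P)/(3*(-2 + P)) (o(P) = -(-5 + P)/(3*(P - 2)) = -(-5 + P)/(3*(-2 + P)))
q(c) = 1/(-1 + c) (q(c) = 1/(c - 1) = 1/(-1 + c))
410*q(S(6)) + 16 = 410/(-1 + 0) + 16 = 410/(-1) + 16 = 410*(-1) + 16 = -410 + 16 = -394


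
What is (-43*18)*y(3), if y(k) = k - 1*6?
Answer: 2322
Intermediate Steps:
y(k) = -6 + k (y(k) = k - 6 = -6 + k)
(-43*18)*y(3) = (-43*18)*(-6 + 3) = -774*(-3) = 2322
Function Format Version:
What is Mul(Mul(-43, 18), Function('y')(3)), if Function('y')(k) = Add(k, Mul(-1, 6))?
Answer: 2322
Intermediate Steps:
Function('y')(k) = Add(-6, k) (Function('y')(k) = Add(k, -6) = Add(-6, k))
Mul(Mul(-43, 18), Function('y')(3)) = Mul(Mul(-43, 18), Add(-6, 3)) = Mul(-774, -3) = 2322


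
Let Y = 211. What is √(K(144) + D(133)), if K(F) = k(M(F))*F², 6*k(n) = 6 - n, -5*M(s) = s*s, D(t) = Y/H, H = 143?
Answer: √7337847933845/715 ≈ 3788.6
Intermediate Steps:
D(t) = 211/143
M(s) = -s²/5 (M(s) = -s*s/5 = -s²/5)
k(n) = 1 - n/6 (k(n) = (6 - n)/6 = 1 - n/6)
K(F) = F²*(1 + F²/30) (K(F) = (1 - (-1)*F²/30)*F² = (1 + F²/30)*F² = F²*(1 + F²/30))
√(K(144) + D(133)) = √((144² + (1/30)*144⁴) + 211/143) = √((20736 + (1/30)*429981696) + 211/143) = √((20736 + 71663616/5) + 211/143) = √(71767296/5 + 211/143) = √(10262724383/715) = √7337847933845/715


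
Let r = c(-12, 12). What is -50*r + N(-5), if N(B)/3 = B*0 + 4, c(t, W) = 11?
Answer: -538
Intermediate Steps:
r = 11
N(B) = 12 (N(B) = 3*(B*0 + 4) = 3*(0 + 4) = 3*4 = 12)
-50*r + N(-5) = -50*11 + 12 = -550 + 12 = -538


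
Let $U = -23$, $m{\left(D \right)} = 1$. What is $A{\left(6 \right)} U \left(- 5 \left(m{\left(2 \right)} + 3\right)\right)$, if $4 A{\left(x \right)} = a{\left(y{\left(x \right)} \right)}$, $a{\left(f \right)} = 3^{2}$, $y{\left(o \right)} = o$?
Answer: $1035$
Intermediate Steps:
$a{\left(f \right)} = 9$
$A{\left(x \right)} = \frac{9}{4}$ ($A{\left(x \right)} = \frac{1}{4} \cdot 9 = \frac{9}{4}$)
$A{\left(6 \right)} U \left(- 5 \left(m{\left(2 \right)} + 3\right)\right) = \frac{9}{4} \left(-23\right) \left(- 5 \left(1 + 3\right)\right) = - \frac{207 \left(\left(-5\right) 4\right)}{4} = \left(- \frac{207}{4}\right) \left(-20\right) = 1035$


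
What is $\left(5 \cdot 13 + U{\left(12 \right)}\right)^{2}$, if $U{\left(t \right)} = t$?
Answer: $5929$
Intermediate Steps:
$\left(5 \cdot 13 + U{\left(12 \right)}\right)^{2} = \left(5 \cdot 13 + 12\right)^{2} = \left(65 + 12\right)^{2} = 77^{2} = 5929$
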